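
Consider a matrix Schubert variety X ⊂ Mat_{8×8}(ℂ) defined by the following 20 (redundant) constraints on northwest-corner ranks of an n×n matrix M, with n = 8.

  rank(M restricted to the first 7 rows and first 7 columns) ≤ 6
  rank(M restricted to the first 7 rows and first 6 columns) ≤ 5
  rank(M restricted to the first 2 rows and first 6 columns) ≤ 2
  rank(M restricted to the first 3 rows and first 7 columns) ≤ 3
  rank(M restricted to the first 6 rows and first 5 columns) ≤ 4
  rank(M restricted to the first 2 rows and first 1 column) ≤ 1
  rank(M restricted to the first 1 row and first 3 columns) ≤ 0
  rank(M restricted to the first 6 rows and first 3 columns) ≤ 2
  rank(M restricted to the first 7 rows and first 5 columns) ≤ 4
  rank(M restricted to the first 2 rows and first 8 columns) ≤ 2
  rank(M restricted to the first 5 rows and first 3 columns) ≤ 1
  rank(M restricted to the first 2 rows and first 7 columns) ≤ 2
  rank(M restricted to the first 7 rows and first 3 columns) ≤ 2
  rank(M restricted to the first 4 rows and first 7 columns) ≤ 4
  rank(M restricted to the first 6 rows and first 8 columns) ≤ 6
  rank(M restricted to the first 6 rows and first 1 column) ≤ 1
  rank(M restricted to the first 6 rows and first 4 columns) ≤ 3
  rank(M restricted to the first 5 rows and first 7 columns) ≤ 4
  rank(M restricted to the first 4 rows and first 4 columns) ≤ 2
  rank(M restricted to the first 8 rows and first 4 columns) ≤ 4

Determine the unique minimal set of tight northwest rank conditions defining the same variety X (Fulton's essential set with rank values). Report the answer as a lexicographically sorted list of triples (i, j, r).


Recovering R(i,j) via the rank-extension bound from the 20 conditions:

  row 1: 0  0  0  1  1  1  1  1
  row 2: 1  1  1  2  2  2  2  2
  row 3: 1  1  1  2  3  3  3  3
  row 4: 1  1  1  2  3  4  4  4
  row 5: 1  1  1  2  3  4  4  5
  row 6: 1  2  2  3  4  5  5  6
  row 7: 1  2  2  3  4  5  6  7
  row 8: 1  2  3  4  5  6  7  8

giving w = (4, 1, 5, 6, 8, 2, 7, 3) via Δ²R.

D(w) has 11 cells with 4 SE-corners; essential set:

[(1, 3, 0), (5, 3, 1), (5, 7, 4), (7, 3, 2)]


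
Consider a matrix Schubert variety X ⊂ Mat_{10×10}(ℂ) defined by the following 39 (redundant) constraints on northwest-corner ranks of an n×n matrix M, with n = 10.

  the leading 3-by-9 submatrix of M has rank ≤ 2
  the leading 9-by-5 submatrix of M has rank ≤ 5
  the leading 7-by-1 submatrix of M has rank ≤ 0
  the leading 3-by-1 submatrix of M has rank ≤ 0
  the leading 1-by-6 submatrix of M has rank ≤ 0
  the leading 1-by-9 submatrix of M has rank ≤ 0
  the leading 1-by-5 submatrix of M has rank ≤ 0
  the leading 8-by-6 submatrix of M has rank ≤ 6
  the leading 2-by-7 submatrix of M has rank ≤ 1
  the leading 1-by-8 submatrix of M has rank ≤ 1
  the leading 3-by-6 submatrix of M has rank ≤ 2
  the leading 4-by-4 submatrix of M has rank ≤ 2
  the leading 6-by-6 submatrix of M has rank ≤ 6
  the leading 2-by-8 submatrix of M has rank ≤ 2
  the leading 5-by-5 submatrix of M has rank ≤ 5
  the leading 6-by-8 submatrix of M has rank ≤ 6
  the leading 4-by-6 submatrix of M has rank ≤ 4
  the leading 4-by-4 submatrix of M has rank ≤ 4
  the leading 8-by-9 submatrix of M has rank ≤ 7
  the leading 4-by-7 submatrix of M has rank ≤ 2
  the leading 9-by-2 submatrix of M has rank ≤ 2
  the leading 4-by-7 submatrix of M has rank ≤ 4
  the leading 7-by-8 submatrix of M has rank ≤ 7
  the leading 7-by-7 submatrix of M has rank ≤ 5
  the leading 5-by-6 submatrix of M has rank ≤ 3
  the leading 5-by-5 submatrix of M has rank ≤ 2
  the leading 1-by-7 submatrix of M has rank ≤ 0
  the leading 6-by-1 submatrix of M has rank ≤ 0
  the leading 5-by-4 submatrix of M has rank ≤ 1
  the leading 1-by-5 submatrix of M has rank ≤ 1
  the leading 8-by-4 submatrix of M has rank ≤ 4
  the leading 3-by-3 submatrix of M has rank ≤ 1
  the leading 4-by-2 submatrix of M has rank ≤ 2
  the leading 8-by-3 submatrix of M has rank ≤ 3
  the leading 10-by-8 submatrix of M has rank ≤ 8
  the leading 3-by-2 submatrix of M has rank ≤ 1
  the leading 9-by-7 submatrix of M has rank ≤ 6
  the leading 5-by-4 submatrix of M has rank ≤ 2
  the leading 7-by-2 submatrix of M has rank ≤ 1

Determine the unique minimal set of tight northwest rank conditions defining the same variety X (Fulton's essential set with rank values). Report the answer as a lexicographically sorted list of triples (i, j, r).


Propagating the 39 rank bounds to every northwest block:

  R[1]: 0 | 0 | 0 | 0 | 0 | 0 | 0 | 0 | 0 | 1
  R[2]: 0 | 1 | 1 | 1 | 1 | 1 | 1 | 1 | 1 | 2
  R[3]: 0 | 1 | 1 | 1 | 2 | 2 | 2 | 2 | 2 | 3
  R[4]: 0 | 1 | 1 | 1 | 2 | 2 | 2 | 3 | 3 | 4
  R[5]: 0 | 1 | 1 | 1 | 2 | 3 | 3 | 4 | 4 | 5
  R[6]: 0 | 1 | 2 | 2 | 3 | 4 | 4 | 5 | 5 | 6
  R[7]: 0 | 1 | 2 | 3 | 4 | 5 | 5 | 6 | 6 | 7
  R[8]: 1 | 2 | 3 | 4 | 5 | 6 | 6 | 7 | 7 | 8
  R[9]: 1 | 2 | 3 | 4 | 5 | 6 | 6 | 7 | 8 | 9
  R[10]: 1 | 2 | 3 | 4 | 5 | 6 | 7 | 8 | 9 | 10

so w = (10, 2, 5, 8, 6, 3, 4, 1, 9, 7).

Rothe diagram D(w) (24 cells), 5 SE-corners (essential conditions):

[(1, 9, 0), (4, 7, 2), (5, 4, 1), (7, 1, 0), (9, 7, 6)]


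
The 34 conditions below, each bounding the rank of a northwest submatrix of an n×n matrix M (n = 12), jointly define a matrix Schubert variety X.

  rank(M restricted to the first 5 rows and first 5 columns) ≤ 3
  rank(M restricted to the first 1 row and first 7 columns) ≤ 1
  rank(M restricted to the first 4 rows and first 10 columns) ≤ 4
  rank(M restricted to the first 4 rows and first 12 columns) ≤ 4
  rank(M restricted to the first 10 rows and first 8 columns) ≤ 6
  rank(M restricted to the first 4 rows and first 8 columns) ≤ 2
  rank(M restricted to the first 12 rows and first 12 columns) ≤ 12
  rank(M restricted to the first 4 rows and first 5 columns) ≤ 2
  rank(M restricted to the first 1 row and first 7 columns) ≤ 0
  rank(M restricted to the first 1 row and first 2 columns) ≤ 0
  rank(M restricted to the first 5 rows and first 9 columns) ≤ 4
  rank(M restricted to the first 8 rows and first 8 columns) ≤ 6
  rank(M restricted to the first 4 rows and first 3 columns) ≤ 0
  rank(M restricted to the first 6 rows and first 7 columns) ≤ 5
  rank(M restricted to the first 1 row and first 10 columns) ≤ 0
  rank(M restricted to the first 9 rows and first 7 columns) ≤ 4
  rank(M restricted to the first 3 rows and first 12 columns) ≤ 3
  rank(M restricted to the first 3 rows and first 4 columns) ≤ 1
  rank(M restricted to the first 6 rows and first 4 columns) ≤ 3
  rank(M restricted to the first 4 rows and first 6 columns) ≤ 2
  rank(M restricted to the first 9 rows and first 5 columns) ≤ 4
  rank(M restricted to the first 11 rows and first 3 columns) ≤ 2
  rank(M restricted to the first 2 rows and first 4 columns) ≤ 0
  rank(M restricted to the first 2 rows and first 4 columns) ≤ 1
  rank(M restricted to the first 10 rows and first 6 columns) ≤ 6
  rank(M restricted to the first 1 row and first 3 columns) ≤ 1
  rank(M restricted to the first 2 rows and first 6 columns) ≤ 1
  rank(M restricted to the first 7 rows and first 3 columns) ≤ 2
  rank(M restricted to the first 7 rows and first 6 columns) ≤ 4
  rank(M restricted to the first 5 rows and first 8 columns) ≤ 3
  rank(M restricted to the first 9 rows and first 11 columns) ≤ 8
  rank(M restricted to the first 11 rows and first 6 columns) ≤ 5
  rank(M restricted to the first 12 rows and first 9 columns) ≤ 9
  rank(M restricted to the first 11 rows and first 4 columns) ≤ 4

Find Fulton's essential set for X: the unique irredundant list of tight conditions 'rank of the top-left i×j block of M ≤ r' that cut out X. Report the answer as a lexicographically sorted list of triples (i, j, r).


Recovering R(i,j) via the rank-extension bound from the 34 conditions:

  i=1: 0 0 0 0 0 0 0 0 0 0 1 1
  i=2: 0 0 0 0 1 1 1 1 1 1 2 2
  i=3: 0 0 0 1 2 2 2 2 2 2 3 3
  i=4: 0 0 0 1 2 2 2 2 3 3 4 4
  i=5: 1 1 1 2 3 3 3 3 4 4 5 5
  i=6: 1 2 2 3 4 4 4 4 5 5 6 6
  i=7: 1 2 2 3 4 4 4 5 6 6 7 7
  i=8: 1 2 2 3 4 4 4 5 6 7 8 8
  i=9: 1 2 2 3 4 4 4 5 6 7 8 9
  i=10: 1 2 2 3 4 5 5 6 7 8 9 10
  i=11: 1 2 2 3 4 5 6 7 8 9 10 11
  i=12: 1 2 3 4 5 6 7 8 9 10 11 12

second differences of R give the permutation w = (11, 5, 4, 9, 1, 2, 8, 10, 12, 6, 7, 3).

D(w) has 34 cells with 6 SE-corners; essential set:

[(1, 10, 0), (2, 4, 0), (4, 3, 0), (4, 8, 2), (9, 7, 4), (11, 3, 2)]


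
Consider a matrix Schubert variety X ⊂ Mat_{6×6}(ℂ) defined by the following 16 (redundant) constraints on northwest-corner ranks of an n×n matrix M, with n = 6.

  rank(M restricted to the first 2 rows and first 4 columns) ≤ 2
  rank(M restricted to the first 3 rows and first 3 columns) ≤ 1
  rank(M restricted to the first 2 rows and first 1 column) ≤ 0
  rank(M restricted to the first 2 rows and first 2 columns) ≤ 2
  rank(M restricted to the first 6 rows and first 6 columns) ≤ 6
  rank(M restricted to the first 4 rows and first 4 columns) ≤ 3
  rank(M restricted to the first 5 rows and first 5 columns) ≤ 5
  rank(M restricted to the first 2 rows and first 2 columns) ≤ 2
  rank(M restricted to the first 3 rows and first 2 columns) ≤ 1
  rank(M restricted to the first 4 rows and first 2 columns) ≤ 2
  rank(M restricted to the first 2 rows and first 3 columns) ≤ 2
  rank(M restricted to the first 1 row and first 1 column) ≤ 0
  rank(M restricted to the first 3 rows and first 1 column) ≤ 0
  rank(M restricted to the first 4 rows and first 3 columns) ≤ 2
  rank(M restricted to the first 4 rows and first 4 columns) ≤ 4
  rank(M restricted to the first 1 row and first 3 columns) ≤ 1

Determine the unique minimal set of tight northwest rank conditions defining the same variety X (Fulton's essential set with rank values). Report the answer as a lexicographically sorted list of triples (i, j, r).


The tightest implied rank at each (i,j), from the 16 conditions:

  R[1]: 0 1 1 1 1 1
  R[2]: 0 1 1 2 2 2
  R[3]: 0 1 1 2 3 3
  R[4]: 1 2 2 3 4 4
  R[5]: 1 2 3 4 5 5
  R[6]: 1 2 3 4 5 6

so w = (2, 4, 5, 1, 3, 6).

Fulton essential set (2 of the 5 Rothe cells):

[(3, 1, 0), (3, 3, 1)]


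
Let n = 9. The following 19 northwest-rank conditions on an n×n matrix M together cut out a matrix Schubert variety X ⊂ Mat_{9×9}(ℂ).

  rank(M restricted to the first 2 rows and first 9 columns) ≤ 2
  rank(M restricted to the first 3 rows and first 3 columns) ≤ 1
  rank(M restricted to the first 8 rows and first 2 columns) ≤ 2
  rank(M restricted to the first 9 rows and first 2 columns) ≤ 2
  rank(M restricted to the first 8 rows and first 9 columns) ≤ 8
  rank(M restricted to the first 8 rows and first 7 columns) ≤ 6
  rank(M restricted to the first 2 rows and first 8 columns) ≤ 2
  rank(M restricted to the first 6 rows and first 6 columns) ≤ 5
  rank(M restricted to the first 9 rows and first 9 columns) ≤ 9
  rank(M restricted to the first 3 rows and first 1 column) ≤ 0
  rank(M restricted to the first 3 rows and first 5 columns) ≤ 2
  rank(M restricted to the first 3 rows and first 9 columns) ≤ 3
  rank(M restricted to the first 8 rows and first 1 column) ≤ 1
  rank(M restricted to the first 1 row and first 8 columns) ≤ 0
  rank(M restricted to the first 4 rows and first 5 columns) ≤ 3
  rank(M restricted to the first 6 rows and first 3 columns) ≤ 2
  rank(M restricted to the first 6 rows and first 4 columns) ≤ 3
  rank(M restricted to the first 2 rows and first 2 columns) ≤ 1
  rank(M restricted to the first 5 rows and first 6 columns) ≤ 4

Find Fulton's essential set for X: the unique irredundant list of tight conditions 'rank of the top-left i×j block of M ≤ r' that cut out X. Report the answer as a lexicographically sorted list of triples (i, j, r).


Rank table r_w(9×9) implied by the 19 constraints:

  R[1]: 0 | 0 | 0 | 0 | 0 | 0 | 0 | 0 | 1
  R[2]: 0 | 1 | 1 | 1 | 1 | 1 | 1 | 1 | 2
  R[3]: 0 | 1 | 1 | 2 | 2 | 2 | 2 | 2 | 3
  R[4]: 1 | 2 | 2 | 3 | 3 | 3 | 3 | 3 | 4
  R[5]: 1 | 2 | 2 | 3 | 4 | 4 | 4 | 4 | 5
  R[6]: 1 | 2 | 2 | 3 | 4 | 5 | 5 | 5 | 6
  R[7]: 1 | 2 | 3 | 4 | 5 | 6 | 6 | 6 | 7
  R[8]: 1 | 2 | 3 | 4 | 5 | 6 | 6 | 7 | 8
  R[9]: 1 | 2 | 3 | 4 | 5 | 6 | 7 | 8 | 9

reading off 1-entries of Δ²R: w = (9, 2, 4, 1, 5, 6, 3, 8, 7).

Fulton essential set (5 of the 14 Rothe cells):

[(1, 8, 0), (3, 1, 0), (3, 3, 1), (6, 3, 2), (8, 7, 6)]


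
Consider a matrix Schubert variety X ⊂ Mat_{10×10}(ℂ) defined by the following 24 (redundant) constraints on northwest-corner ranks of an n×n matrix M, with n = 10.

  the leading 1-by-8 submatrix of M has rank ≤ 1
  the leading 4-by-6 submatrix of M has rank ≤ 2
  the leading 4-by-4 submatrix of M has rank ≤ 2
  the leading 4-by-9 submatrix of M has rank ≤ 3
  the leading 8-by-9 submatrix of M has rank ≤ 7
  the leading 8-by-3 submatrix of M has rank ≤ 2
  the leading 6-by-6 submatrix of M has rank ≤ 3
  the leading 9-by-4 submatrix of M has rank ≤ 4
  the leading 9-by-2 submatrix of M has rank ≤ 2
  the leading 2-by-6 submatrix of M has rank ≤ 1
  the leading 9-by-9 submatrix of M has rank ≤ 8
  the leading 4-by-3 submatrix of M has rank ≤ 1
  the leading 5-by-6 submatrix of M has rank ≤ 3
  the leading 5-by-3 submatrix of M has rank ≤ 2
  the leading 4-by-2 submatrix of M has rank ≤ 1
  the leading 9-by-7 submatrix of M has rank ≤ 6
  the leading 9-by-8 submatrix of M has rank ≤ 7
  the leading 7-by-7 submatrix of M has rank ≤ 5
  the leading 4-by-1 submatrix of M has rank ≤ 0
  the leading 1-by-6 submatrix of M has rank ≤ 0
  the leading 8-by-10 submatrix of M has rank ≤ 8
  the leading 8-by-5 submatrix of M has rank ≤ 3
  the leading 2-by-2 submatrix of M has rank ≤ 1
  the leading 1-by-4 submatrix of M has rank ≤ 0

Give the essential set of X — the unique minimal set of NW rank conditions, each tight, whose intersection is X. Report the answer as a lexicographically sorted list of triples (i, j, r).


Rank table r_w(10×10) implied by the 24 constraints:

  R[1]: 0, 0, 0, 0, 0, 0, 1, 1, 1, 1
  R[2]: 0, 1, 1, 1, 1, 1, 2, 2, 2, 2
  R[3]: 0, 1, 1, 2, 2, 2, 3, 3, 3, 3
  R[4]: 0, 1, 1, 2, 2, 2, 3, 3, 3, 4
  R[5]: 1, 2, 2, 3, 3, 3, 4, 4, 4, 5
  R[6]: 1, 2, 2, 3, 3, 3, 4, 5, 5, 6
  R[7]: 1, 2, 2, 3, 3, 4, 5, 6, 6, 7
  R[8]: 1, 2, 2, 3, 3, 4, 5, 6, 7, 8
  R[9]: 1, 2, 3, 4, 4, 5, 6, 7, 8, 9
  R[10]: 1, 2, 3, 4, 5, 6, 7, 8, 9, 10

second differences of R give the permutation w = (7, 2, 4, 10, 1, 8, 6, 9, 3, 5).

D(w) has 22 cells with 8 SE-corners; essential set:

[(1, 6, 0), (4, 1, 0), (4, 3, 1), (4, 6, 2), (4, 9, 3), (6, 6, 3), (8, 3, 2), (8, 5, 3)]


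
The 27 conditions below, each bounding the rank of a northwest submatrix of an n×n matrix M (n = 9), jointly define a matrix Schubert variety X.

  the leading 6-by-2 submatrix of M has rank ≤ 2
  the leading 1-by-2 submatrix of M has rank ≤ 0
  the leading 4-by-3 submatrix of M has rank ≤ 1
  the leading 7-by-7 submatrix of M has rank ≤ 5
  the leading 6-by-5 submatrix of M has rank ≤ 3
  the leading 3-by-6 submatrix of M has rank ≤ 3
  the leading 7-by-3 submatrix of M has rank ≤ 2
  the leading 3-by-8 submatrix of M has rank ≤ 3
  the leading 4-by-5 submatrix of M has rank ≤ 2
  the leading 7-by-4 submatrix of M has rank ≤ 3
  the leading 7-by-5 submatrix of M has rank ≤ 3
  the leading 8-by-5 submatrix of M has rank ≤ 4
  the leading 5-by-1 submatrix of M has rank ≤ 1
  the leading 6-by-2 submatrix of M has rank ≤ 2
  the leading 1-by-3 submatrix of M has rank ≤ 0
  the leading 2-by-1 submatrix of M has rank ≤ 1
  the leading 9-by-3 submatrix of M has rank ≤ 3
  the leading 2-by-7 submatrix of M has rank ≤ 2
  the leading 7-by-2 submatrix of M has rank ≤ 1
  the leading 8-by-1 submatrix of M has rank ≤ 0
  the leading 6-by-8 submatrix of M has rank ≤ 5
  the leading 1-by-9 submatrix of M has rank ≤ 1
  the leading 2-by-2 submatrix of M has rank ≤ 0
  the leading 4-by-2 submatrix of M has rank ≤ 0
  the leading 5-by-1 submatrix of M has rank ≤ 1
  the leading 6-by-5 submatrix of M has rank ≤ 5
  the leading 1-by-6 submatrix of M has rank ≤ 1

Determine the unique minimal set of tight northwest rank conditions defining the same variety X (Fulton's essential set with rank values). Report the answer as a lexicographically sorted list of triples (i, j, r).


Recovering R(i,j) via the rank-extension bound from the 27 conditions:

  row 1: 0 | 0 | 0 | 1 | 1 | 1 | 1 | 1 | 1
  row 2: 0 | 0 | 1 | 2 | 2 | 2 | 2 | 2 | 2
  row 3: 0 | 0 | 1 | 2 | 2 | 3 | 3 | 3 | 3
  row 4: 0 | 0 | 1 | 2 | 2 | 3 | 4 | 4 | 4
  row 5: 0 | 1 | 2 | 3 | 3 | 4 | 5 | 5 | 5
  row 6: 0 | 1 | 2 | 3 | 3 | 4 | 5 | 5 | 6
  row 7: 0 | 1 | 2 | 3 | 3 | 4 | 5 | 6 | 7
  row 8: 0 | 1 | 2 | 3 | 4 | 5 | 6 | 7 | 8
  row 9: 1 | 2 | 3 | 4 | 5 | 6 | 7 | 8 | 9

giving w = (4, 3, 6, 7, 2, 9, 8, 5, 1) via Δ²R.

6 SE-corners of the 18-cell Rothe diagram give Ess(w):

[(1, 3, 0), (4, 2, 0), (4, 5, 2), (6, 8, 5), (7, 5, 3), (8, 1, 0)]


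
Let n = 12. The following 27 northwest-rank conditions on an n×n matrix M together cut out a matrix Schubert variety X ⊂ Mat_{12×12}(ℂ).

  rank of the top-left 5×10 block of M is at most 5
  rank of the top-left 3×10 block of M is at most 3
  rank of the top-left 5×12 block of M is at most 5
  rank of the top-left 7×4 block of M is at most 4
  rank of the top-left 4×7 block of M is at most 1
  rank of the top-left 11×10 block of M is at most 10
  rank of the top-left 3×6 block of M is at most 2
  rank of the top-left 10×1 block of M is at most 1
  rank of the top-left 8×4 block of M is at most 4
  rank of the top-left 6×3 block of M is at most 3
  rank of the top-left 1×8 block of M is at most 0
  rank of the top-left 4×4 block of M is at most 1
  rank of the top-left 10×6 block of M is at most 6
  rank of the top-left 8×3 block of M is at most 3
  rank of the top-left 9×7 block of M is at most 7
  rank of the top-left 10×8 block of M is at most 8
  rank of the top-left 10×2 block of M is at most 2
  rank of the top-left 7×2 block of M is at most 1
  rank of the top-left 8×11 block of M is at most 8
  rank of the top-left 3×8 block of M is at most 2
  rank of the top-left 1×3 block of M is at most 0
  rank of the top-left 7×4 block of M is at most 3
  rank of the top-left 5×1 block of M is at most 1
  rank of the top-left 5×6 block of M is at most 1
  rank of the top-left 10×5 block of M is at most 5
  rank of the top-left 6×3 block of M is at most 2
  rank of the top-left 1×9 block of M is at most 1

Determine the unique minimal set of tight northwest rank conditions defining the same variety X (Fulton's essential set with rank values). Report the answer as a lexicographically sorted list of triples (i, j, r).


Recovering R(i,j) via the rank-extension bound from the 27 conditions:

  0 | 0 | 0 | 0 | 0 | 0 | 0 | 0 | 1 | 1 | 1 | 1
  1 | 1 | 1 | 1 | 1 | 1 | 1 | 1 | 2 | 2 | 2 | 2
  1 | 1 | 1 | 1 | 1 | 1 | 1 | 2 | 3 | 3 | 3 | 3
  1 | 1 | 1 | 1 | 1 | 1 | 1 | 2 | 3 | 4 | 4 | 4
  1 | 1 | 1 | 1 | 1 | 1 | 2 | 3 | 4 | 5 | 5 | 5
  1 | 1 | 2 | 2 | 2 | 2 | 3 | 4 | 5 | 6 | 6 | 6
  1 | 1 | 2 | 3 | 3 | 3 | 4 | 5 | 6 | 7 | 7 | 7
  1 | 2 | 3 | 4 | 4 | 4 | 5 | 6 | 7 | 8 | 8 | 8
  1 | 2 | 3 | 4 | 5 | 5 | 6 | 7 | 8 | 9 | 9 | 9
  1 | 2 | 3 | 4 | 5 | 6 | 7 | 8 | 9 | 10 | 10 | 10
  1 | 2 | 3 | 4 | 5 | 6 | 7 | 8 | 9 | 10 | 11 | 11
  1 | 2 | 3 | 4 | 5 | 6 | 7 | 8 | 9 | 10 | 11 | 12

so w = (9, 1, 8, 10, 7, 3, 4, 2, 5, 6, 11, 12).

ℓ(w)=27; the 4 essential cells (i,j,r):

[(1, 8, 0), (4, 7, 1), (5, 6, 1), (7, 2, 1)]


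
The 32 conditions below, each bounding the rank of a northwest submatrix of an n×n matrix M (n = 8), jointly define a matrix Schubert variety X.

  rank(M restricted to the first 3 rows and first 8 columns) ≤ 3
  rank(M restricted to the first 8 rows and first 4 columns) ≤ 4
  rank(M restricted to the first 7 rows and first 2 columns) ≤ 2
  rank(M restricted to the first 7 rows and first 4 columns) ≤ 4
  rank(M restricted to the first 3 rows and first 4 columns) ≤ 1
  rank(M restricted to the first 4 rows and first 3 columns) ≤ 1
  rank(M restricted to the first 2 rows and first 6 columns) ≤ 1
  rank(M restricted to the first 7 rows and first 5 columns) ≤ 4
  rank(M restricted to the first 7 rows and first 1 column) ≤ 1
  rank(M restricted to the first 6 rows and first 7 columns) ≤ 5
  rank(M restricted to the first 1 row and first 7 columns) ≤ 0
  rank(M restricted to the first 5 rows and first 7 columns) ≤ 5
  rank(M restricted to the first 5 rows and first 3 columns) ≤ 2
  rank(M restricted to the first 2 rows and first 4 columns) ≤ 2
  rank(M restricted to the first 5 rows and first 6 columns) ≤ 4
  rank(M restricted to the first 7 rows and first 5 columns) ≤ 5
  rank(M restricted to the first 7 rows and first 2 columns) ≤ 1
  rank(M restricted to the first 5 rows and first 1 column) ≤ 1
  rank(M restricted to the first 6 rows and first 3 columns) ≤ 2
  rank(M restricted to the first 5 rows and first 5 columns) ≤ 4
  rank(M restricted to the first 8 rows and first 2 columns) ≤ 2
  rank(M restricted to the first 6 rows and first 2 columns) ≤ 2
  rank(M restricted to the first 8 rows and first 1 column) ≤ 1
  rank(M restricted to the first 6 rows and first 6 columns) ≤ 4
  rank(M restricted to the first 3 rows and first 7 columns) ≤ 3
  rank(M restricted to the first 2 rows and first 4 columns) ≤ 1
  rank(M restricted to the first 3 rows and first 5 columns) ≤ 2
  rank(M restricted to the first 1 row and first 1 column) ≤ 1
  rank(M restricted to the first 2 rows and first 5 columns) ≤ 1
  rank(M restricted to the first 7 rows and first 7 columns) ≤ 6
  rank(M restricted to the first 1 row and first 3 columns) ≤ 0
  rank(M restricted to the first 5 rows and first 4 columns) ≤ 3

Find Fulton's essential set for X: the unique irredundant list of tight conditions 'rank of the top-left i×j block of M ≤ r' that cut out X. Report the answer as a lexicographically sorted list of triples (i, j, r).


Recovering R(i,j) via the rank-extension bound from the 32 conditions:

  0, 0, 0, 0, 0, 0, 0, 1
  1, 1, 1, 1, 1, 1, 1, 2
  1, 1, 1, 1, 2, 2, 2, 3
  1, 1, 1, 2, 3, 3, 3, 4
  1, 1, 2, 3, 4, 4, 4, 5
  1, 1, 2, 3, 4, 4, 5, 6
  1, 1, 2, 3, 4, 5, 6, 7
  1, 2, 3, 4, 5, 6, 7, 8

the unique w with this rank table is (8, 1, 5, 4, 3, 7, 6, 2).

|D(w)|=16, |Ess(w)|=5:

[(1, 7, 0), (3, 4, 1), (4, 3, 1), (6, 6, 4), (7, 2, 1)]


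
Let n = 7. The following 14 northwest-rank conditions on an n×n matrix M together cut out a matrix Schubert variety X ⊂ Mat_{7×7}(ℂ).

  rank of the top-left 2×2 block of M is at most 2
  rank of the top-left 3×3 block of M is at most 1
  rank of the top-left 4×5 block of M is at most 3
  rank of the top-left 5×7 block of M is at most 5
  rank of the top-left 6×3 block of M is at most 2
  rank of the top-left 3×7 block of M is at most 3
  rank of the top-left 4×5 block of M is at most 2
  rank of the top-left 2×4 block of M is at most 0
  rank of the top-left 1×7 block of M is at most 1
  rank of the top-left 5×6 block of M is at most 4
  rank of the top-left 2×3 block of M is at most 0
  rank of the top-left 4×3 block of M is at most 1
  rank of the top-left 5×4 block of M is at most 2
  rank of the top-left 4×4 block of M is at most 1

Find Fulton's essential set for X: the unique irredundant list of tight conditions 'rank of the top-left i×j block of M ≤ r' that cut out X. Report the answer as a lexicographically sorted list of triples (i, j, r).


Computing R[i][j] = min implied NW-rank bound (n=7, 14 conditions):

  i=1: 0 | 0 | 0 | 0 | 1 | 1 | 1
  i=2: 0 | 0 | 0 | 0 | 1 | 2 | 2
  i=3: 1 | 1 | 1 | 1 | 2 | 3 | 3
  i=4: 1 | 1 | 1 | 1 | 2 | 3 | 4
  i=5: 1 | 2 | 2 | 2 | 3 | 4 | 5
  i=6: 1 | 2 | 2 | 3 | 4 | 5 | 6
  i=7: 1 | 2 | 3 | 4 | 5 | 6 | 7

reading off 1-entries of Δ²R: w = (5, 6, 1, 7, 2, 4, 3).

|D(w)|=12, |Ess(w)|=3:

[(2, 4, 0), (4, 4, 1), (6, 3, 2)]


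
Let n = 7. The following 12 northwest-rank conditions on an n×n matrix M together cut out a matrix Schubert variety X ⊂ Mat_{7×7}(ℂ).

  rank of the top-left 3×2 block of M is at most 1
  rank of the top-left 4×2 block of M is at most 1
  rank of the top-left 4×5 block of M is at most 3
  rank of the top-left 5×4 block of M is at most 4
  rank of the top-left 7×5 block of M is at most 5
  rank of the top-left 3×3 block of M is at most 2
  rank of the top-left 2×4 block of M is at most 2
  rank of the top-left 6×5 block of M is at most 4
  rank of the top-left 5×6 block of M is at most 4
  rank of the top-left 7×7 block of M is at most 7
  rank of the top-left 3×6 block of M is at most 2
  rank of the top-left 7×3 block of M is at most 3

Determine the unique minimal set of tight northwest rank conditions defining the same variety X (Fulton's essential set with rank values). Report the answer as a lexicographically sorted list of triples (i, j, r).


Computing R[i][j] = min implied NW-rank bound (n=7, 12 conditions):

  R[1]: 1, 1, 1, 1, 1, 1, 1
  R[2]: 1, 1, 2, 2, 2, 2, 2
  R[3]: 1, 1, 2, 2, 2, 2, 3
  R[4]: 1, 1, 2, 3, 3, 3, 4
  R[5]: 1, 2, 3, 4, 4, 4, 5
  R[6]: 1, 2, 3, 4, 4, 5, 6
  R[7]: 1, 2, 3, 4, 5, 6, 7

reading off 1-entries of Δ²R: w = (1, 3, 7, 4, 2, 6, 5).

D(w) has 7 cells with 3 SE-corners; essential set:

[(3, 6, 2), (4, 2, 1), (6, 5, 4)]


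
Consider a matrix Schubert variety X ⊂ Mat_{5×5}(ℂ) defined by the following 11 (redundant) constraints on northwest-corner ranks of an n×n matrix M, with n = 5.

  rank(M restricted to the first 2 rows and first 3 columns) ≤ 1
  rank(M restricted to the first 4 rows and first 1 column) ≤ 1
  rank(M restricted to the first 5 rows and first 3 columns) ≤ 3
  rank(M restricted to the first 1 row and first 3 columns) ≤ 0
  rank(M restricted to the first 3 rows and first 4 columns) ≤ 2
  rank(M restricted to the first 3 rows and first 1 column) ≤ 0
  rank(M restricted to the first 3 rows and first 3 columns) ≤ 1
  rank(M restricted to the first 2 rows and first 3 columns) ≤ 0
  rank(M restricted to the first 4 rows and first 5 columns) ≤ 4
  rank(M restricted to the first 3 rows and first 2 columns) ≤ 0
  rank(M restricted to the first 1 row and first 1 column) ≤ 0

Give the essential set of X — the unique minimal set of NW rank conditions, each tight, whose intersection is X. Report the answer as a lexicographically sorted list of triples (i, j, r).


Propagating the 11 rank bounds to every northwest block:

  i=1: 0 0 0 1 1
  i=2: 0 0 0 1 2
  i=3: 0 0 1 2 3
  i=4: 1 1 2 3 4
  i=5: 1 2 3 4 5

reading off 1-entries of Δ²R: w = (4, 5, 3, 1, 2).

Fulton essential set (2 of the 8 Rothe cells):

[(2, 3, 0), (3, 2, 0)]


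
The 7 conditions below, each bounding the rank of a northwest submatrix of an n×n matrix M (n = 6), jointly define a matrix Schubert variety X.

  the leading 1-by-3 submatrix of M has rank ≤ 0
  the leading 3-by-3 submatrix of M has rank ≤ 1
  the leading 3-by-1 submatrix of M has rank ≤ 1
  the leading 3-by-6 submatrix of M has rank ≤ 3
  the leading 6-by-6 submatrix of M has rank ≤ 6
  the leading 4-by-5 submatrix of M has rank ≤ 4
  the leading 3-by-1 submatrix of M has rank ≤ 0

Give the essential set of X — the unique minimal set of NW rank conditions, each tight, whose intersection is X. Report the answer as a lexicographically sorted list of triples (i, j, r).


Computing R[i][j] = min implied NW-rank bound (n=6, 7 conditions):

  row 1: 0, 0, 0, 1, 1, 1
  row 2: 0, 1, 1, 2, 2, 2
  row 3: 0, 1, 1, 2, 3, 3
  row 4: 1, 2, 2, 3, 4, 4
  row 5: 1, 2, 3, 4, 5, 5
  row 6: 1, 2, 3, 4, 5, 6

second differences of R give the permutation w = (4, 2, 5, 1, 3, 6).

ℓ(w)=6; the 3 essential cells (i,j,r):

[(1, 3, 0), (3, 1, 0), (3, 3, 1)]


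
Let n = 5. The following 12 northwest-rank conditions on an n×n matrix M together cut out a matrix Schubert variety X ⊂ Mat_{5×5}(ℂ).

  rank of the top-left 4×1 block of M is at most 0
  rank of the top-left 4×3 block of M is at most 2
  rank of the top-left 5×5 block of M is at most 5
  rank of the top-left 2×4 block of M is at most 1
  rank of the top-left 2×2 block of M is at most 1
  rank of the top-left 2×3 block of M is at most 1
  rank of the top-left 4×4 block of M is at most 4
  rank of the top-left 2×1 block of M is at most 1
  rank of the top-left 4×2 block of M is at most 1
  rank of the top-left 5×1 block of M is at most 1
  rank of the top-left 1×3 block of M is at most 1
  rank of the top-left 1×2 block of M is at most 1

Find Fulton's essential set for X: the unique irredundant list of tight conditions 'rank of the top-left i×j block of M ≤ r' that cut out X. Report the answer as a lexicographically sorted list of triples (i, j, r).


Rank table r_w(5×5) implied by the 12 constraints:

  R[1]: 0 | 1 | 1 | 1 | 1
  R[2]: 0 | 1 | 1 | 1 | 2
  R[3]: 0 | 1 | 2 | 2 | 3
  R[4]: 0 | 1 | 2 | 3 | 4
  R[5]: 1 | 2 | 3 | 4 | 5

the unique w with this rank table is (2, 5, 3, 4, 1).

Rothe diagram D(w) (6 cells), 2 SE-corners (essential conditions):

[(2, 4, 1), (4, 1, 0)]


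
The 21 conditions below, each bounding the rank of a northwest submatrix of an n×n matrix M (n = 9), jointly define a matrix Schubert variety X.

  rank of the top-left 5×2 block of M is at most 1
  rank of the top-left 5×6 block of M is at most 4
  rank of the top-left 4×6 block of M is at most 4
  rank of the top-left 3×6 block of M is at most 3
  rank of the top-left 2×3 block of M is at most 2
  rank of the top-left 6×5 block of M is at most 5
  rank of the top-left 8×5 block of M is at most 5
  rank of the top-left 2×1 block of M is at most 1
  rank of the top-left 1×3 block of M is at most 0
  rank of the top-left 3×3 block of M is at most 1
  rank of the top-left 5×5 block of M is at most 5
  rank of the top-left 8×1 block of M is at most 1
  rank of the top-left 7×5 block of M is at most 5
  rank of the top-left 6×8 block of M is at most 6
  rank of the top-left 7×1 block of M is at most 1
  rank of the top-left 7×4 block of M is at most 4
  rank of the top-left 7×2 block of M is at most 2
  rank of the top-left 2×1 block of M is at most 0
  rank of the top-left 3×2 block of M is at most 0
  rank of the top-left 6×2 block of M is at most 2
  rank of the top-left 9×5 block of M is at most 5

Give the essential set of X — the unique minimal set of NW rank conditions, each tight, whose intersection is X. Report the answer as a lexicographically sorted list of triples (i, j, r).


Reconstructing r_w from the 21 given conditions:

  R[1]: 0 0 0 1 1 1 1 1 1
  R[2]: 0 0 1 2 2 2 2 2 2
  R[3]: 0 0 1 2 3 3 3 3 3
  R[4]: 1 1 2 3 4 4 4 4 4
  R[5]: 1 1 2 3 4 4 5 5 5
  R[6]: 1 2 3 4 5 5 6 6 6
  R[7]: 1 2 3 4 5 6 7 7 7
  R[8]: 1 2 3 4 5 6 7 8 8
  R[9]: 1 2 3 4 5 6 7 8 9

so w = (4, 3, 5, 1, 7, 2, 6, 8, 9).

|D(w)|=9, |Ess(w)|=4:

[(1, 3, 0), (3, 2, 0), (5, 2, 1), (5, 6, 4)]


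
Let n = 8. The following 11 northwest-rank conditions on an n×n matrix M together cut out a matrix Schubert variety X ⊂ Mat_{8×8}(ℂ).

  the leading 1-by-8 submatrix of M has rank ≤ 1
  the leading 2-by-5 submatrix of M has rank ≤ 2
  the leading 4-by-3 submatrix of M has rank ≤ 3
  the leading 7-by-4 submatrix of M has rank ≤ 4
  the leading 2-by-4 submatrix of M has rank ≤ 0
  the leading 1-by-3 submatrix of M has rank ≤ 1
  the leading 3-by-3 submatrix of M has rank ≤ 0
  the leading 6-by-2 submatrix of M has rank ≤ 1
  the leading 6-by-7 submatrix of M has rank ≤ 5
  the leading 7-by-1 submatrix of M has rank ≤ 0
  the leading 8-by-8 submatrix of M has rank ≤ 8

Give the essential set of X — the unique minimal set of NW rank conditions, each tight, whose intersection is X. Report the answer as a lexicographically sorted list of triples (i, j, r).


Computing R[i][j] = min implied NW-rank bound (n=8, 11 conditions):

  R[1]: 0, 0, 0, 0, 1, 1, 1, 1
  R[2]: 0, 0, 0, 0, 1, 2, 2, 2
  R[3]: 0, 0, 0, 1, 2, 3, 3, 3
  R[4]: 0, 1, 1, 2, 3, 4, 4, 4
  R[5]: 0, 1, 2, 3, 4, 5, 5, 5
  R[6]: 0, 1, 2, 3, 4, 5, 5, 6
  R[7]: 0, 1, 2, 3, 4, 5, 6, 7
  R[8]: 1, 2, 3, 4, 5, 6, 7, 8

so w = (5, 6, 4, 2, 3, 8, 7, 1).

Rothe diagram D(w) (16 cells), 4 SE-corners (essential conditions):

[(2, 4, 0), (3, 3, 0), (6, 7, 5), (7, 1, 0)]


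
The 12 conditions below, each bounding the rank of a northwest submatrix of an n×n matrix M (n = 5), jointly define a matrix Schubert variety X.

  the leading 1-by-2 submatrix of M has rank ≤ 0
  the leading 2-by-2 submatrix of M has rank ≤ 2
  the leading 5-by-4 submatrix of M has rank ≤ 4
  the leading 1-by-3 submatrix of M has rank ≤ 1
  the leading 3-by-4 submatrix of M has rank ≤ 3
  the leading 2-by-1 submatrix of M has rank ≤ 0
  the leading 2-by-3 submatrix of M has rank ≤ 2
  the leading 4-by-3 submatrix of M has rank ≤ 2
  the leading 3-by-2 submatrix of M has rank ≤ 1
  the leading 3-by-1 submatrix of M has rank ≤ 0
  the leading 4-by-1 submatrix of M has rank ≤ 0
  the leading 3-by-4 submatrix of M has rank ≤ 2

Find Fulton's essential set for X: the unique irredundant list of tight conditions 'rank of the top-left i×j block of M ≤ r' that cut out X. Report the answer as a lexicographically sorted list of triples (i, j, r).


Propagating the 12 rank bounds to every northwest block:

  row 1: 0  0  1  1  1
  row 2: 0  1  2  2  2
  row 3: 0  1  2  2  3
  row 4: 0  1  2  3  4
  row 5: 1  2  3  4  5

giving w = (3, 2, 5, 4, 1) via Δ²R.

3 SE-corners of the 6-cell Rothe diagram give Ess(w):

[(1, 2, 0), (3, 4, 2), (4, 1, 0)]


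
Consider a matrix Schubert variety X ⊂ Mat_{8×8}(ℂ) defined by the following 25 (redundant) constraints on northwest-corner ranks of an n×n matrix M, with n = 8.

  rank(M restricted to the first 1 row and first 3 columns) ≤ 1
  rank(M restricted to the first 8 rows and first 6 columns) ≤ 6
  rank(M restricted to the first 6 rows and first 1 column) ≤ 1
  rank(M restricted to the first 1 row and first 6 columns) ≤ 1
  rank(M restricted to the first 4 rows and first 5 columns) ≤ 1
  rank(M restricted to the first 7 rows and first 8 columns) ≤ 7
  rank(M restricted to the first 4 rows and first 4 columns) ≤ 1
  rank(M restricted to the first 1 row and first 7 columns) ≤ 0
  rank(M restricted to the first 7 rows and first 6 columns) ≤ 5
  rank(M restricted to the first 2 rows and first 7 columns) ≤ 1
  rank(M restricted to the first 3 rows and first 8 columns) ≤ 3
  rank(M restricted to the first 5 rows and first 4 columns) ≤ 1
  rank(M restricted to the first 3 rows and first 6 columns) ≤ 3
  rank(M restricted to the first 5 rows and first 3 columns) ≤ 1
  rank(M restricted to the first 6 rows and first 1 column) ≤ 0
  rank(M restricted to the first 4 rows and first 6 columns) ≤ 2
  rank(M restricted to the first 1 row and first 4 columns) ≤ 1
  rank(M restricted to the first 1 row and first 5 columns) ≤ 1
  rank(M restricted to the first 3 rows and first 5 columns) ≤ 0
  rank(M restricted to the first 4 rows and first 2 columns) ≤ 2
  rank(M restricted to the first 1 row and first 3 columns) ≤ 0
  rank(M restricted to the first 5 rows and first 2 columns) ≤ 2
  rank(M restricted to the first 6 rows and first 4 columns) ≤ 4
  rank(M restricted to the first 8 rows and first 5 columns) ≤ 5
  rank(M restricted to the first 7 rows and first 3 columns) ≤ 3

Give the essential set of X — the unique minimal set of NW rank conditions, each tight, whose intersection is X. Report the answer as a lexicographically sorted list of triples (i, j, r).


The tightest implied rank at each (i,j), from the 25 conditions:

  0 | 0 | 0 | 0 | 0 | 0 | 0 | 1
  0 | 0 | 0 | 0 | 0 | 1 | 1 | 2
  0 | 0 | 0 | 0 | 0 | 1 | 2 | 3
  0 | 1 | 1 | 1 | 1 | 2 | 3 | 4
  0 | 1 | 1 | 1 | 2 | 3 | 4 | 5
  0 | 1 | 2 | 2 | 3 | 4 | 5 | 6
  1 | 2 | 3 | 3 | 4 | 5 | 6 | 7
  1 | 2 | 3 | 4 | 5 | 6 | 7 | 8

giving w = (8, 6, 7, 2, 5, 3, 1, 4) via Δ²R.

ℓ(w)=22; the 4 essential cells (i,j,r):

[(1, 7, 0), (3, 5, 0), (5, 4, 1), (6, 1, 0)]


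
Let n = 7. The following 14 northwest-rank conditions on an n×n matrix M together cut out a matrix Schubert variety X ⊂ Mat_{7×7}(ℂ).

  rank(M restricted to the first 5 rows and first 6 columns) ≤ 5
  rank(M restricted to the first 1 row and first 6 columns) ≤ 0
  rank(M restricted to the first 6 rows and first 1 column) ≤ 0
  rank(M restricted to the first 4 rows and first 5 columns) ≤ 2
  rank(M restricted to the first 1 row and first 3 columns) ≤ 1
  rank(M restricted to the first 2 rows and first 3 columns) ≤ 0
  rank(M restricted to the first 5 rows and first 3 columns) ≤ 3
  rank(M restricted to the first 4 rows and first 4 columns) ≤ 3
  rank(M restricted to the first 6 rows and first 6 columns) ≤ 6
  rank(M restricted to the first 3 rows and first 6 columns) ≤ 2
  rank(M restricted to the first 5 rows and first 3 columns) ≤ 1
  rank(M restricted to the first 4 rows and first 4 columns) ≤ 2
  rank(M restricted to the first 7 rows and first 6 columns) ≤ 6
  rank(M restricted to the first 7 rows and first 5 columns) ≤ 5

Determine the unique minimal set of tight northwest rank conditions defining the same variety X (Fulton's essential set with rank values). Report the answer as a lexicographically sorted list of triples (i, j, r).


Propagating the 14 rank bounds to every northwest block:

  0 | 0 | 0 | 0 | 0 | 0 | 1
  0 | 0 | 0 | 1 | 1 | 1 | 2
  0 | 1 | 1 | 2 | 2 | 2 | 3
  0 | 1 | 1 | 2 | 2 | 3 | 4
  0 | 1 | 1 | 2 | 3 | 4 | 5
  0 | 1 | 2 | 3 | 4 | 5 | 6
  1 | 2 | 3 | 4 | 5 | 6 | 7

so w = (7, 4, 2, 6, 5, 3, 1).

|D(w)|=16, |Ess(w)|=5:

[(1, 6, 0), (2, 3, 0), (4, 5, 2), (5, 3, 1), (6, 1, 0)]


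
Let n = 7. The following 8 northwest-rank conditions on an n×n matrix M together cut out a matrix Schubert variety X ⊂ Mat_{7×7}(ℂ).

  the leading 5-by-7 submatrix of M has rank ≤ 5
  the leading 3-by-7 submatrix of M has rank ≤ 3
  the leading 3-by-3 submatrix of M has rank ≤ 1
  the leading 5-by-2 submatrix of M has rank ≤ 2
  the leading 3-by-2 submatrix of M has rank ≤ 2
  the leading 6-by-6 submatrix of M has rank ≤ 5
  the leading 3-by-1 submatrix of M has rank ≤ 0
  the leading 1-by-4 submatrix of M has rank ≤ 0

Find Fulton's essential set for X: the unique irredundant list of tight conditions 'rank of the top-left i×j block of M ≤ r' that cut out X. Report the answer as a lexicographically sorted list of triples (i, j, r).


Reconstructing r_w from the 8 given conditions:

  R[1]: 0 0 0 0 1 1 1
  R[2]: 0 1 1 1 2 2 2
  R[3]: 0 1 1 2 3 3 3
  R[4]: 1 2 2 3 4 4 4
  R[5]: 1 2 3 4 5 5 5
  R[6]: 1 2 3 4 5 5 6
  R[7]: 1 2 3 4 5 6 7

so w = (5, 2, 4, 1, 3, 7, 6).

|D(w)|=8, |Ess(w)|=4:

[(1, 4, 0), (3, 1, 0), (3, 3, 1), (6, 6, 5)]


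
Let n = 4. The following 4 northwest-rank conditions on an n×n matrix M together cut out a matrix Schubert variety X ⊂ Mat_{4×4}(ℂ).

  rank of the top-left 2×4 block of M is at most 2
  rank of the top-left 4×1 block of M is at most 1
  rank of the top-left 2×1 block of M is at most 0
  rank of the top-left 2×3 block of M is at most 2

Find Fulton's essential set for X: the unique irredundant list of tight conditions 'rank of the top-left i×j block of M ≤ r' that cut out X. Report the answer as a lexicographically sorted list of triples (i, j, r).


Recovering R(i,j) via the rank-extension bound from the 4 conditions:

  row 1: 0 1 1 1
  row 2: 0 1 2 2
  row 3: 1 2 3 3
  row 4: 1 2 3 4

giving w = (2, 3, 1, 4) via Δ²R.

Fulton essential set (1 of the 2 Rothe cells):

[(2, 1, 0)]


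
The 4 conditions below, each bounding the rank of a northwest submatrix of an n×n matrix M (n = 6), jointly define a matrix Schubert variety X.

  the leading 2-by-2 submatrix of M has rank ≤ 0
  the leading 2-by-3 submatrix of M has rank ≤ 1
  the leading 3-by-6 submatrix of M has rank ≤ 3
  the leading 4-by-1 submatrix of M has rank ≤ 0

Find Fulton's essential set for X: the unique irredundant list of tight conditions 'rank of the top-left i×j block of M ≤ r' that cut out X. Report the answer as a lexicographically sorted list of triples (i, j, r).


The tightest implied rank at each (i,j), from the 4 conditions:

  i=1: 0 0 1 1 1 1
  i=2: 0 0 1 2 2 2
  i=3: 0 1 2 3 3 3
  i=4: 0 1 2 3 4 4
  i=5: 1 2 3 4 5 5
  i=6: 1 2 3 4 5 6

the unique w with this rank table is (3, 4, 2, 5, 1, 6).

D(w) has 6 cells with 2 SE-corners; essential set:

[(2, 2, 0), (4, 1, 0)]
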